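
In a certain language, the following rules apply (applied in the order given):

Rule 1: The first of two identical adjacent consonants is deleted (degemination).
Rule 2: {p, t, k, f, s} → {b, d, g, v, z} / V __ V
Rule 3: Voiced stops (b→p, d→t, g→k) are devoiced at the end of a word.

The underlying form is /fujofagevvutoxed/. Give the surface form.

Rule 1 (degemination): /vv/ is a geminate; the first /v/ deletes. /fujofagevvutoxed/ → fujofagevutoxed.
Rule 2 (intervocalic voicing): /f/ is a voiceless obstruent between vowels /o/ and /a/, so it voices to [v]. /t/ is a voiceless obstruent between vowels /u/ and /o/, so it voices to [d]. /fujofagevutoxed/ → fujovagevudoxed.
Rule 3 (final devoicing): /d/ is a voiced stop in word-final position, so it devoices to [t]. /fujovagevudoxed/ → fujovagevudoxet.

fujovagevudoxet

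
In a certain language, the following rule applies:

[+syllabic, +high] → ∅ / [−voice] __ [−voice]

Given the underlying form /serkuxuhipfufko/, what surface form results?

/u/ is a high vowel flanked by voiceless consonants /k/ and /x/, so it deletes.
/u/ is a high vowel flanked by voiceless consonants /x/ and /h/, so it deletes.
/i/ is a high vowel flanked by voiceless consonants /h/ and /p/, so it deletes.
/u/ is a high vowel flanked by voiceless consonants /f/ and /f/, so it deletes.
Surface form: [serkxhpffko].

serkxhpffko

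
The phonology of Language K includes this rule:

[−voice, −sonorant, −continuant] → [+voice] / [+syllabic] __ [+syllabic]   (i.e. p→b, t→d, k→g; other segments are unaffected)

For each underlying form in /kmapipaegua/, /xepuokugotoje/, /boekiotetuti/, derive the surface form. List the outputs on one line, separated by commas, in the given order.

/kmapipaegua/: /p/ is a voiceless stop between vowels /a/ and /i/, so it voices to [b]. /p/ is a voiceless stop between vowels /i/ and /a/, so it voices to [b]. → [kmabibaegua].
/xepuokugotoje/: /p/ is a voiceless stop between vowels /e/ and /u/, so it voices to [b]. /k/ is a voiceless stop between vowels /o/ and /u/, so it voices to [g]. /t/ is a voiceless stop between vowels /o/ and /o/, so it voices to [d]. → [xebuogugodoje].
/boekiotetuti/: /k/ is a voiceless stop between vowels /e/ and /i/, so it voices to [g]. /t/ is a voiceless stop between vowels /o/ and /e/, so it voices to [d]. /t/ is a voiceless stop between vowels /e/ and /u/, so it voices to [d]. /t/ is a voiceless stop between vowels /u/ and /i/, so it voices to [d]. → [boegiodedudi].

kmabibaegua, xebuogugodoje, boegiodedudi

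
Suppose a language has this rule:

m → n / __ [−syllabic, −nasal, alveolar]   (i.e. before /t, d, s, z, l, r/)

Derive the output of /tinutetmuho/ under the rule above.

tinutetmuho

No segment of /tinutetmuho/ meets the structural description of the rule, so the form surfaces unchanged.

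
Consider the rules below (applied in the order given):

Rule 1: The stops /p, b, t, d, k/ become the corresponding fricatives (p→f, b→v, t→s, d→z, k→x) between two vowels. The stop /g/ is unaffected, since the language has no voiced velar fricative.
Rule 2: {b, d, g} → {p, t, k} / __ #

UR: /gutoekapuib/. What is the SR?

gusoexafuip

Rule 1 (intervocalic spirantization): /t/ is a stop between vowels /u/ and /o/, so it spirantizes to the fricative [s]. /k/ is a stop between vowels /e/ and /a/, so it spirantizes to the fricative [x]. /p/ is a stop between vowels /a/ and /u/, so it spirantizes to the fricative [f]. /gutoekapuib/ → gusoexafuib.
Rule 2 (final devoicing): /b/ is a voiced stop in word-final position, so it devoices to [p]. /gusoexafuib/ → gusoexafuip.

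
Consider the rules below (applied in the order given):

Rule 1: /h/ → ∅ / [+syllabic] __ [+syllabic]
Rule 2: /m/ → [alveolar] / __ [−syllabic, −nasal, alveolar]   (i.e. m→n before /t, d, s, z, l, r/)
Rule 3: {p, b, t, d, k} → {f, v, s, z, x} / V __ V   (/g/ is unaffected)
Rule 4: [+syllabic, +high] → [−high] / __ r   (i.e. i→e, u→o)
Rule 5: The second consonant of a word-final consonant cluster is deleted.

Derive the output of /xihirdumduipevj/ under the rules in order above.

xierdunduifev

Rule 1 (intervocalic h-deletion): /h/ occurs between vowels /i/ and /i/, so it deletes. /xihirdumduipevj/ → xiirdumduipevj.
Rule 2 (nasal place assimilation): /m/ precedes the alveolar consonant /d/, so it assimilates in place to [n]. /xiirdumduipevj/ → xiirdunduipevj.
Rule 3 (intervocalic spirantization): /p/ is a stop between vowels /i/ and /e/, so it spirantizes to the fricative [f]. /xiirdunduipevj/ → xiirdunduifevj.
Rule 4 (pre-rhotic lowering): /i/ is a high vowel immediately before /r/, so it lowers to [e]. /xiirdunduifevj/ → xierdunduifevj.
Rule 5 (final cluster simplification): /j/ is the second consonant of a word-final cluster /vj/, so it deletes. /xierdunduifevj/ → xierdunduifev.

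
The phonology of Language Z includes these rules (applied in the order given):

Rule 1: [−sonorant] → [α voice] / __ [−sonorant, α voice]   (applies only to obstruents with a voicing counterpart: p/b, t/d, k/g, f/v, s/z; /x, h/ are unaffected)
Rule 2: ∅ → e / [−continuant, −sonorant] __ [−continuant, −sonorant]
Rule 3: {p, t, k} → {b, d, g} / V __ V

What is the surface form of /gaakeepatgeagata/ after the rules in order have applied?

gaageebadegeagada

Rule 1 (regressive voicing assimilation): /t/ precedes the voiced obstruent /g/, so it voices to [d] by assimilation. /gaakeepatgeagata/ → gaakeepadgeagata.
Rule 2 (stop-cluster e-epenthesis): /d/ and /g/ form a stop–stop cluster, so [e] is inserted between them. /gaakeepadgeagata/ → gaakeepadegeagata.
Rule 3 (intervocalic voicing): /k/ is a voiceless stop between vowels /a/ and /e/, so it voices to [g]. /p/ is a voiceless stop between vowels /e/ and /a/, so it voices to [b]. /t/ is a voiceless stop between vowels /a/ and /a/, so it voices to [d]. /gaakeepadegeagata/ → gaageebadegeagada.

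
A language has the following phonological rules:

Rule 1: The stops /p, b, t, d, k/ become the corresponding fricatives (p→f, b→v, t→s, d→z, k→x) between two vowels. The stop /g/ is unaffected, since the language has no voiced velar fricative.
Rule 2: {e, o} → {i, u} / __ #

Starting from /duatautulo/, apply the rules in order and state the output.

duasausulu

Rule 1 (intervocalic spirantization): /t/ is a stop between vowels /a/ and /a/, so it spirantizes to the fricative [s]. /t/ is a stop between vowels /u/ and /u/, so it spirantizes to the fricative [s]. /duatautulo/ → duasausulo.
Rule 2 (final vowel raising): /o/ is a mid vowel in word-final position, so it raises to [u]. /duasausulo/ → duasausulu.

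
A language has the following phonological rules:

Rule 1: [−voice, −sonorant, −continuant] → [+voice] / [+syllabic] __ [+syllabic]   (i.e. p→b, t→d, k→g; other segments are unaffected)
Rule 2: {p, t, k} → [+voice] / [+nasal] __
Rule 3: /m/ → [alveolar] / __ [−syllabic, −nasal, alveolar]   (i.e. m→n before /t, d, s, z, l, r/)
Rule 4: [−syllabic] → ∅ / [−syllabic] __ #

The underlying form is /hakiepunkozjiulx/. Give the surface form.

hagiebungozjiul

Rule 1 (intervocalic voicing): /k/ is a voiceless stop between vowels /a/ and /i/, so it voices to [g]. /p/ is a voiceless stop between vowels /e/ and /u/, so it voices to [b]. /hakiepunkozjiulx/ → hagiebunkozjiulx.
Rule 2 (post-nasal voicing): /k/ is a voiceless stop immediately after the nasal /n/, so it voices to [g]. /hagiebunkozjiulx/ → hagiebungozjiulx.
Rule 3 (nasal place assimilation): no segment meets the environment; /hagiebungozjiulx/ is unchanged.
Rule 4 (final cluster simplification): /x/ is the second consonant of a word-final cluster /lx/, so it deletes. /hagiebungozjiulx/ → hagiebungozjiul.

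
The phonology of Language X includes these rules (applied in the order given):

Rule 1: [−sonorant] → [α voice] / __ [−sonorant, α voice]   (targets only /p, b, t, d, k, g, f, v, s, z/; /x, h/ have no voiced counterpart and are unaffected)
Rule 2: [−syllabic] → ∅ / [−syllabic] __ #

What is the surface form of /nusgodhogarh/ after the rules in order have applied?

nuzgothogar

Rule 1 (regressive voicing assimilation): /s/ precedes the voiced obstruent /g/, so it voices to [z] by assimilation. /d/ precedes the voiceless obstruent /h/, so it devoices to [t] by assimilation. /nusgodhogarh/ → nuzgothogarh.
Rule 2 (final cluster simplification): /h/ is the second consonant of a word-final cluster /rh/, so it deletes. /nuzgothogarh/ → nuzgothogar.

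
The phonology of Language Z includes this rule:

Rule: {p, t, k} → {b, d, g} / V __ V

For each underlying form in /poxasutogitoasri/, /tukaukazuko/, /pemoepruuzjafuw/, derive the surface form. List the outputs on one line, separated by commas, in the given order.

/poxasutogitoasri/: /t/ is a voiceless stop between vowels /u/ and /o/, so it voices to [d]. /t/ is a voiceless stop between vowels /i/ and /o/, so it voices to [d]. → [poxasudogidoasri].
/tukaukazuko/: /k/ is a voiceless stop between vowels /u/ and /a/, so it voices to [g]. /k/ is a voiceless stop between vowels /u/ and /a/, so it voices to [g]. /k/ is a voiceless stop between vowels /u/ and /o/, so it voices to [g]. → [tugaugazugo].
/pemoepruuzjafuw/: the rule's environment is not met; surfaces unchanged as [pemoepruuzjafuw].

poxasudogidoasri, tugaugazugo, pemoepruuzjafuw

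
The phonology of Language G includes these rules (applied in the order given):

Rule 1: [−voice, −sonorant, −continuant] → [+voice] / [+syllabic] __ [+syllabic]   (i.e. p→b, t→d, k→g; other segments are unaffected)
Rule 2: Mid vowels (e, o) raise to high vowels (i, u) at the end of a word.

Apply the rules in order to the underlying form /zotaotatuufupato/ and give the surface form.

Rule 1 (intervocalic voicing): /t/ is a voiceless stop between vowels /o/ and /a/, so it voices to [d]. /t/ is a voiceless stop between vowels /o/ and /a/, so it voices to [d]. /t/ is a voiceless stop between vowels /a/ and /u/, so it voices to [d]. /p/ is a voiceless stop between vowels /u/ and /a/, so it voices to [b]. /t/ is a voiceless stop between vowels /a/ and /o/, so it voices to [d]. /zotaotatuufupato/ → zodaodaduufubado.
Rule 2 (final vowel raising): /o/ is a mid vowel in word-final position, so it raises to [u]. /zodaodaduufubado/ → zodaodaduufubadu.

zodaodaduufubadu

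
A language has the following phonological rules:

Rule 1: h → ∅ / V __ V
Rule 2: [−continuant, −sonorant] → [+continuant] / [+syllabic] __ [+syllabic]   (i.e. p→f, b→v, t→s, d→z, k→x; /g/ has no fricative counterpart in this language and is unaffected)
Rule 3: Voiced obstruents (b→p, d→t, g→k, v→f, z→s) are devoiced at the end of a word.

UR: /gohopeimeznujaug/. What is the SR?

goofeimeznujauk

Rule 1 (intervocalic h-deletion): /h/ occurs between vowels /o/ and /o/, so it deletes. /gohopeimeznujaug/ → goopeimeznujaug.
Rule 2 (intervocalic spirantization): /p/ is a stop between vowels /o/ and /e/, so it spirantizes to the fricative [f]. /goopeimeznujaug/ → goofeimeznujaug.
Rule 3 (final devoicing): /g/ is a voiced obstruent in word-final position, so it devoices to [k]. /goofeimeznujaug/ → goofeimeznujauk.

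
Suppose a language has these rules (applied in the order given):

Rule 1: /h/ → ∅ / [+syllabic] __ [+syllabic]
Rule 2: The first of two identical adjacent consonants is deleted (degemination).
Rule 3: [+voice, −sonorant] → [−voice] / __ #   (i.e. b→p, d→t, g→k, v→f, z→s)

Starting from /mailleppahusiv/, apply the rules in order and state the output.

mailepausif

Rule 1 (intervocalic h-deletion): /h/ occurs between vowels /a/ and /u/, so it deletes. /mailleppahusiv/ → mailleppausiv.
Rule 2 (degemination): /ll/ is a geminate; the first /l/ deletes. /pp/ is a geminate; the first /p/ deletes. /mailleppausiv/ → mailepausiv.
Rule 3 (final devoicing): /v/ is a voiced obstruent in word-final position, so it devoices to [f]. /mailepausiv/ → mailepausif.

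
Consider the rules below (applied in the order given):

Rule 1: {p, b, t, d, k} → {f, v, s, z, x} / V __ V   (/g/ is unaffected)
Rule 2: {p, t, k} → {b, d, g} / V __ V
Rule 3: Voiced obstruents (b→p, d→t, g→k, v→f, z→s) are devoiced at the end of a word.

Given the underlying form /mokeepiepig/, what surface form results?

moxeefiefik

Rule 1 (intervocalic spirantization): /k/ is a stop between vowels /o/ and /e/, so it spirantizes to the fricative [x]. /p/ is a stop between vowels /e/ and /i/, so it spirantizes to the fricative [f]. /p/ is a stop between vowels /e/ and /i/, so it spirantizes to the fricative [f]. /mokeepiepig/ → moxeefiefig.
Rule 2 (intervocalic voicing): no segment meets the environment; /moxeefiefig/ is unchanged.
Rule 3 (final devoicing): /g/ is a voiced obstruent in word-final position, so it devoices to [k]. /moxeefiefig/ → moxeefiefik.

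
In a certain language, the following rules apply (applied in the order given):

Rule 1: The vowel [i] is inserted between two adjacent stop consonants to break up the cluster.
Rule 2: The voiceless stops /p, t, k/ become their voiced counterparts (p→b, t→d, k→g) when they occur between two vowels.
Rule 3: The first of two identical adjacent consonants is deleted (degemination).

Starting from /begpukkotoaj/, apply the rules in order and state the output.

begibugigodoaj

Rule 1 (stop-cluster i-epenthesis): /g/ and /p/ form a stop–stop cluster, so [i] is inserted between them. /k/ and /k/ form a stop–stop cluster, so [i] is inserted between them. /begpukkotoaj/ → begipukikotoaj.
Rule 2 (intervocalic voicing): /p/ is a voiceless stop between vowels /i/ and /u/, so it voices to [b]. /k/ is a voiceless stop between vowels /u/ and /i/, so it voices to [g]. /k/ is a voiceless stop between vowels /i/ and /o/, so it voices to [g]. /t/ is a voiceless stop between vowels /o/ and /o/, so it voices to [d]. /begipukikotoaj/ → begibugigodoaj.
Rule 3 (degemination): no segment meets the environment; /begibugigodoaj/ is unchanged.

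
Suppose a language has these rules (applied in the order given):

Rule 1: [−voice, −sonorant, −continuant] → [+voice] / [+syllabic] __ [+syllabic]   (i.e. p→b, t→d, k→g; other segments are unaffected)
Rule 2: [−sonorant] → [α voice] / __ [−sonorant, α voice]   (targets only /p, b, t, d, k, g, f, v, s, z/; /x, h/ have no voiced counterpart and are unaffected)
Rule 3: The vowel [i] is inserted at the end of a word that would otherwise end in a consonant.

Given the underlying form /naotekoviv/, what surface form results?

Rule 1 (intervocalic voicing): /t/ is a voiceless stop between vowels /o/ and /e/, so it voices to [d]. /k/ is a voiceless stop between vowels /e/ and /o/, so it voices to [g]. /naotekoviv/ → naodegoviv.
Rule 2 (regressive voicing assimilation): no segment meets the environment; /naodegoviv/ is unchanged.
Rule 3 (final i-epenthesis): the form ends in the consonant /v/, so [i] is inserted word-finally. /naodegoviv/ → naodegovivi.

naodegovivi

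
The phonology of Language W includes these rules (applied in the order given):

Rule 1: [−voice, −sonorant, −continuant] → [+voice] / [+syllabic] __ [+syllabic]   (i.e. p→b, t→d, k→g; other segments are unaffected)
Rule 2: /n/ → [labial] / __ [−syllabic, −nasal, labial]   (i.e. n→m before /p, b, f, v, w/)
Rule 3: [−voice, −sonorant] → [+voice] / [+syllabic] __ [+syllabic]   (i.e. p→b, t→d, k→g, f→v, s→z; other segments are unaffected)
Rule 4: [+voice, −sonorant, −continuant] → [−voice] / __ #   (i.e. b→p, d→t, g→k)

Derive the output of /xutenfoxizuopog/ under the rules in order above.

Rule 1 (intervocalic voicing): /t/ is a voiceless stop between vowels /u/ and /e/, so it voices to [d]. /p/ is a voiceless stop between vowels /o/ and /o/, so it voices to [b]. /xutenfoxizuopog/ → xudenfoxizuobog.
Rule 2 (nasal place assimilation): /n/ precedes the labial consonant /f/, so it assimilates in place to [m]. /xudenfoxizuobog/ → xudemfoxizuobog.
Rule 3 (intervocalic voicing): no segment meets the environment; /xudemfoxizuobog/ is unchanged.
Rule 4 (final devoicing): /g/ is a voiced stop in word-final position, so it devoices to [k]. /xudemfoxizuobog/ → xudemfoxizuobok.

xudemfoxizuobok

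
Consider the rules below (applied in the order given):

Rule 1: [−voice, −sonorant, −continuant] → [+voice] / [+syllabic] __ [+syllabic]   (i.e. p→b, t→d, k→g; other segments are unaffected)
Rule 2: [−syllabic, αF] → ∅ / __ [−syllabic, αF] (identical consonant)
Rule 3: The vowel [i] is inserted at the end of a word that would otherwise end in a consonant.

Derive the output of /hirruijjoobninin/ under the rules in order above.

hiruijoobninini

Rule 1 (intervocalic voicing): no segment meets the environment; /hirruijjoobninin/ is unchanged.
Rule 2 (degemination): /rr/ is a geminate; the first /r/ deletes. /jj/ is a geminate; the first /j/ deletes. /hirruijjoobninin/ → hiruijoobninin.
Rule 3 (final i-epenthesis): the form ends in the consonant /n/, so [i] is inserted word-finally. /hiruijoobninin/ → hiruijoobninini.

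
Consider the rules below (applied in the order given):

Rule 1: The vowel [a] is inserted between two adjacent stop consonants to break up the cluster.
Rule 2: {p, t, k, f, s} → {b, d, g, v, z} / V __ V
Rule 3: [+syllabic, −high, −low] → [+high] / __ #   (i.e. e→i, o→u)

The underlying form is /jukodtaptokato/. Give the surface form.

jugodadabadogadu

Rule 1 (stop-cluster a-epenthesis): /d/ and /t/ form a stop–stop cluster, so [a] is inserted between them. /p/ and /t/ form a stop–stop cluster, so [a] is inserted between them. /jukodtaptokato/ → jukodatapatokato.
Rule 2 (intervocalic voicing): /k/ is a voiceless obstruent between vowels /u/ and /o/, so it voices to [g]. /t/ is a voiceless obstruent between vowels /a/ and /a/, so it voices to [d]. /p/ is a voiceless obstruent between vowels /a/ and /a/, so it voices to [b]. /t/ is a voiceless obstruent between vowels /a/ and /o/, so it voices to [d]. /k/ is a voiceless obstruent between vowels /o/ and /a/, so it voices to [g]. /t/ is a voiceless obstruent between vowels /a/ and /o/, so it voices to [d]. /jukodatapatokato/ → jugodadabadogado.
Rule 3 (final vowel raising): /o/ is a mid vowel in word-final position, so it raises to [u]. /jugodadabadogado/ → jugodadabadogadu.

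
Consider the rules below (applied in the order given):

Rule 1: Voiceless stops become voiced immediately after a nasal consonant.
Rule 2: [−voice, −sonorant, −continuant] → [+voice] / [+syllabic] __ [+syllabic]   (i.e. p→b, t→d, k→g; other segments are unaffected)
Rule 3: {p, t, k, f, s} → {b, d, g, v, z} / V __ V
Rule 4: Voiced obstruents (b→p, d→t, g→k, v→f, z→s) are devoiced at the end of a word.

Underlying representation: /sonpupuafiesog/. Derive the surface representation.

sonbubuaviezok

Rule 1 (post-nasal voicing): /p/ is a voiceless stop immediately after the nasal /n/, so it voices to [b]. /sonpupuafiesog/ → sonbupuafiesog.
Rule 2 (intervocalic voicing): /p/ is a voiceless stop between vowels /u/ and /u/, so it voices to [b]. /sonbupuafiesog/ → sonbubuafiesog.
Rule 3 (intervocalic voicing): /f/ is a voiceless obstruent between vowels /a/ and /i/, so it voices to [v]. /s/ is a voiceless obstruent between vowels /e/ and /o/, so it voices to [z]. /sonbubuafiesog/ → sonbubuaviezog.
Rule 4 (final devoicing): /g/ is a voiced obstruent in word-final position, so it devoices to [k]. /sonbubuaviezog/ → sonbubuaviezok.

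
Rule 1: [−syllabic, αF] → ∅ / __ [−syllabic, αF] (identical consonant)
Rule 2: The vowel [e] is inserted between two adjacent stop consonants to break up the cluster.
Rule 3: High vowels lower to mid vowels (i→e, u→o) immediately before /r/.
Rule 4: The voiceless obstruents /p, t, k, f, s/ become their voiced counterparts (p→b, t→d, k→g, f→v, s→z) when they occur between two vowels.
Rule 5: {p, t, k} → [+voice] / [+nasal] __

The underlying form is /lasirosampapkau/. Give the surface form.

lazerozambabegau

Rule 1 (degemination): no segment meets the environment; /lasirosampapkau/ is unchanged.
Rule 2 (stop-cluster e-epenthesis): /p/ and /k/ form a stop–stop cluster, so [e] is inserted between them. /lasirosampapkau/ → lasirosampapekau.
Rule 3 (pre-rhotic lowering): /i/ is a high vowel immediately before /r/, so it lowers to [e]. /lasirosampapekau/ → laserosampapekau.
Rule 4 (intervocalic voicing): /s/ is a voiceless obstruent between vowels /a/ and /e/, so it voices to [z]. /s/ is a voiceless obstruent between vowels /o/ and /a/, so it voices to [z]. /p/ is a voiceless obstruent between vowels /a/ and /e/, so it voices to [b]. /k/ is a voiceless obstruent between vowels /e/ and /a/, so it voices to [g]. /laserosampapekau/ → lazerozampabegau.
Rule 5 (post-nasal voicing): /p/ is a voiceless stop immediately after the nasal /m/, so it voices to [b]. /lazerozampabegau/ → lazerozambabegau.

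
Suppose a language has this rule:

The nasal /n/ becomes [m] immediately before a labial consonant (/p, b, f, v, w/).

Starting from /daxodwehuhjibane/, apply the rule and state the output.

No segment of /daxodwehuhjibane/ meets the structural description of the rule, so the form surfaces unchanged.

daxodwehuhjibane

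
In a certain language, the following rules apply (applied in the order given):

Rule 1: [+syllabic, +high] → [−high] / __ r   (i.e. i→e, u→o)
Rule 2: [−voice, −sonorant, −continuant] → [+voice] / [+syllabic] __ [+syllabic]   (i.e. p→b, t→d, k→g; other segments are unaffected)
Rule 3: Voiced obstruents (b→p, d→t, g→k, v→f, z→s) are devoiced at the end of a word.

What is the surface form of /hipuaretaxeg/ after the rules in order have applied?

Rule 1 (pre-rhotic lowering): no segment meets the environment; /hipuaretaxeg/ is unchanged.
Rule 2 (intervocalic voicing): /p/ is a voiceless stop between vowels /i/ and /u/, so it voices to [b]. /t/ is a voiceless stop between vowels /e/ and /a/, so it voices to [d]. /hipuaretaxeg/ → hibuaredaxeg.
Rule 3 (final devoicing): /g/ is a voiced obstruent in word-final position, so it devoices to [k]. /hibuaredaxeg/ → hibuaredaxek.

hibuaredaxek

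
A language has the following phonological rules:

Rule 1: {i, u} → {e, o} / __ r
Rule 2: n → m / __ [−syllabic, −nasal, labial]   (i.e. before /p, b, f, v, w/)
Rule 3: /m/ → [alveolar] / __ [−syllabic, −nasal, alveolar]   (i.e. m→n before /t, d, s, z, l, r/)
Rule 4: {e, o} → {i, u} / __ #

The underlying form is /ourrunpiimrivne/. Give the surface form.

Rule 1 (pre-rhotic lowering): /u/ is a high vowel immediately before /r/, so it lowers to [o]. /ourrunpiimrivne/ → oorrunpiimrivne.
Rule 2 (nasal place assimilation): /n/ precedes the labial consonant /p/, so it assimilates in place to [m]. /oorrunpiimrivne/ → oorrumpiimrivne.
Rule 3 (nasal place assimilation): /m/ precedes the alveolar consonant /r/, so it assimilates in place to [n]. /oorrumpiimrivne/ → oorrumpiinrivne.
Rule 4 (final vowel raising): /e/ is a mid vowel in word-final position, so it raises to [i]. /oorrumpiinrivne/ → oorrumpiinrivni.

oorrumpiinrivni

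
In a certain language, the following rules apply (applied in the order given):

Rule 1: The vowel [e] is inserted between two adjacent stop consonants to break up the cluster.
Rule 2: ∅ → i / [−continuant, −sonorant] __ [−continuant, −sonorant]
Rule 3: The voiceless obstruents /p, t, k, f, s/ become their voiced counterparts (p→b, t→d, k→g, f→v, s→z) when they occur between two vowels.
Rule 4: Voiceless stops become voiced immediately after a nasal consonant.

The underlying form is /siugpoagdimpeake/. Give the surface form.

Rule 1 (stop-cluster e-epenthesis): /g/ and /p/ form a stop–stop cluster, so [e] is inserted between them. /g/ and /d/ form a stop–stop cluster, so [e] is inserted between them. /siugpoagdimpeake/ → siugepoagedimpeake.
Rule 2 (stop-cluster i-epenthesis): no segment meets the environment; /siugepoagedimpeake/ is unchanged.
Rule 3 (intervocalic voicing): /p/ is a voiceless obstruent between vowels /e/ and /o/, so it voices to [b]. /k/ is a voiceless obstruent between vowels /a/ and /e/, so it voices to [g]. /siugepoagedimpeake/ → siugeboagedimpeage.
Rule 4 (post-nasal voicing): /p/ is a voiceless stop immediately after the nasal /m/, so it voices to [b]. /siugeboagedimpeage/ → siugeboagedimbeage.

siugeboagedimbeage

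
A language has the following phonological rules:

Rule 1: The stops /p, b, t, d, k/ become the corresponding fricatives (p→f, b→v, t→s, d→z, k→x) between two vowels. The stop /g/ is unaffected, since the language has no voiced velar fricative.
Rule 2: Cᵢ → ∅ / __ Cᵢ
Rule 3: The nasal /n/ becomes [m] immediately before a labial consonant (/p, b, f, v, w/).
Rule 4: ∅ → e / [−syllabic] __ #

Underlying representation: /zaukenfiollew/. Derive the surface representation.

zauxemfiolewe

Rule 1 (intervocalic spirantization): /k/ is a stop between vowels /u/ and /e/, so it spirantizes to the fricative [x]. /zaukenfiollew/ → zauxenfiollew.
Rule 2 (degemination): /ll/ is a geminate; the first /l/ deletes. /zauxenfiollew/ → zauxenfiolew.
Rule 3 (nasal place assimilation): /n/ precedes the labial consonant /f/, so it assimilates in place to [m]. /zauxenfiolew/ → zauxemfiolew.
Rule 4 (final e-epenthesis): the form ends in the consonant /w/, so [e] is inserted word-finally. /zauxemfiolew/ → zauxemfiolewe.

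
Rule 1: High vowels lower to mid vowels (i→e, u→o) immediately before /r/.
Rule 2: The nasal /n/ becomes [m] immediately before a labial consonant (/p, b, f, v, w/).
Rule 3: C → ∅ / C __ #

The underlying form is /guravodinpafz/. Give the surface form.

Rule 1 (pre-rhotic lowering): /u/ is a high vowel immediately before /r/, so it lowers to [o]. /guravodinpafz/ → goravodinpafz.
Rule 2 (nasal place assimilation): /n/ precedes the labial consonant /p/, so it assimilates in place to [m]. /goravodinpafz/ → goravodimpafz.
Rule 3 (final cluster simplification): /z/ is the second consonant of a word-final cluster /fz/, so it deletes. /goravodimpafz/ → goravodimpaf.

goravodimpaf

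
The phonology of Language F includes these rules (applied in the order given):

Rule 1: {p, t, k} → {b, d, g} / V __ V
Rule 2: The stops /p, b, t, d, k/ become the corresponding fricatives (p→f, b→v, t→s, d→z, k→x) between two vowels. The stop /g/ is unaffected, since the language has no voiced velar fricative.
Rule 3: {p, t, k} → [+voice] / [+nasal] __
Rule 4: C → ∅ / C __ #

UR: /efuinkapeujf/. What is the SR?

efuingaveuj

Rule 1 (intervocalic voicing): /p/ is a voiceless stop between vowels /a/ and /e/, so it voices to [b]. /efuinkapeujf/ → efuinkabeujf.
Rule 2 (intervocalic spirantization): /b/ is a stop between vowels /a/ and /e/, so it spirantizes to the fricative [v]. /efuinkabeujf/ → efuinkaveujf.
Rule 3 (post-nasal voicing): /k/ is a voiceless stop immediately after the nasal /n/, so it voices to [g]. /efuinkaveujf/ → efuingaveujf.
Rule 4 (final cluster simplification): /f/ is the second consonant of a word-final cluster /jf/, so it deletes. /efuingaveujf/ → efuingaveuj.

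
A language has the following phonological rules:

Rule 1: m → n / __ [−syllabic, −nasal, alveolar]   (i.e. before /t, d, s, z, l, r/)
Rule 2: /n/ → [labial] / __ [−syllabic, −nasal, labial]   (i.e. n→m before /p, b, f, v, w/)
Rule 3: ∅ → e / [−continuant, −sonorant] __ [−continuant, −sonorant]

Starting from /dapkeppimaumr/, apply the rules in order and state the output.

dapekepepimaunr

Rule 1 (nasal place assimilation): /m/ precedes the alveolar consonant /r/, so it assimilates in place to [n]. /dapkeppimaumr/ → dapkeppimaunr.
Rule 2 (nasal place assimilation): no segment meets the environment; /dapkeppimaunr/ is unchanged.
Rule 3 (stop-cluster e-epenthesis): /p/ and /k/ form a stop–stop cluster, so [e] is inserted between them. /p/ and /p/ form a stop–stop cluster, so [e] is inserted between them. /dapkeppimaunr/ → dapekepepimaunr.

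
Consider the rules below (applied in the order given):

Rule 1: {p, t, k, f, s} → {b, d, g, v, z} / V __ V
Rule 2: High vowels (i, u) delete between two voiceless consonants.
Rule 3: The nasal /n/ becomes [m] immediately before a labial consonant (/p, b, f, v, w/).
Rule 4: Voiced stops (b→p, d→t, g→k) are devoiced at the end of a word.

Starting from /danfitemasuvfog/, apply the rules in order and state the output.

damfidemazuvfok

Rule 1 (intervocalic voicing): /t/ is a voiceless obstruent between vowels /i/ and /e/, so it voices to [d]. /s/ is a voiceless obstruent between vowels /a/ and /u/, so it voices to [z]. /danfitemasuvfog/ → danfidemazuvfog.
Rule 2 (high vowel syncope): no segment meets the environment; /danfidemazuvfog/ is unchanged.
Rule 3 (nasal place assimilation): /n/ precedes the labial consonant /f/, so it assimilates in place to [m]. /danfidemazuvfog/ → damfidemazuvfog.
Rule 4 (final devoicing): /g/ is a voiced stop in word-final position, so it devoices to [k]. /damfidemazuvfog/ → damfidemazuvfok.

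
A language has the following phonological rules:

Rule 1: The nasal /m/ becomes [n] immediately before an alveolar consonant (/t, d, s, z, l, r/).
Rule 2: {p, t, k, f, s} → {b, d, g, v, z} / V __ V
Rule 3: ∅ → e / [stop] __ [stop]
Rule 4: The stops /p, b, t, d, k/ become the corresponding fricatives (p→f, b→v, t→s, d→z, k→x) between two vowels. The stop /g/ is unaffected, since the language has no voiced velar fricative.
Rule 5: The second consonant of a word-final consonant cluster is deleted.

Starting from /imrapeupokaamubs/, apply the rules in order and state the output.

inraveuvogaamub

Rule 1 (nasal place assimilation): /m/ precedes the alveolar consonant /r/, so it assimilates in place to [n]. /imrapeupokaamubs/ → inrapeupokaamubs.
Rule 2 (intervocalic voicing): /p/ is a voiceless obstruent between vowels /a/ and /e/, so it voices to [b]. /p/ is a voiceless obstruent between vowels /u/ and /o/, so it voices to [b]. /k/ is a voiceless obstruent between vowels /o/ and /a/, so it voices to [g]. /inrapeupokaamubs/ → inrabeubogaamubs.
Rule 3 (stop-cluster e-epenthesis): no segment meets the environment; /inrabeubogaamubs/ is unchanged.
Rule 4 (intervocalic spirantization): /b/ is a stop between vowels /a/ and /e/, so it spirantizes to the fricative [v]. /b/ is a stop between vowels /u/ and /o/, so it spirantizes to the fricative [v]. /inrabeubogaamubs/ → inraveuvogaamubs.
Rule 5 (final cluster simplification): /s/ is the second consonant of a word-final cluster /bs/, so it deletes. /inraveuvogaamubs/ → inraveuvogaamub.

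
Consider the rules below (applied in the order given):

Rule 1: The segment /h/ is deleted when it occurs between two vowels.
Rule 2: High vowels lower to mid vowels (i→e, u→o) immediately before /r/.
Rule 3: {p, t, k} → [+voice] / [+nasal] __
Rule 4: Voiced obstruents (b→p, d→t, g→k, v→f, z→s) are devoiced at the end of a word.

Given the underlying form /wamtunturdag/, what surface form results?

Rule 1 (intervocalic h-deletion): no segment meets the environment; /wamtunturdag/ is unchanged.
Rule 2 (pre-rhotic lowering): /u/ is a high vowel immediately before /r/, so it lowers to [o]. /wamtunturdag/ → wamtuntordag.
Rule 3 (post-nasal voicing): /t/ is a voiceless stop immediately after the nasal /m/, so it voices to [d]. /t/ is a voiceless stop immediately after the nasal /n/, so it voices to [d]. /wamtuntordag/ → wamdundordag.
Rule 4 (final devoicing): /g/ is a voiced obstruent in word-final position, so it devoices to [k]. /wamdundordag/ → wamdundordak.

wamdundordak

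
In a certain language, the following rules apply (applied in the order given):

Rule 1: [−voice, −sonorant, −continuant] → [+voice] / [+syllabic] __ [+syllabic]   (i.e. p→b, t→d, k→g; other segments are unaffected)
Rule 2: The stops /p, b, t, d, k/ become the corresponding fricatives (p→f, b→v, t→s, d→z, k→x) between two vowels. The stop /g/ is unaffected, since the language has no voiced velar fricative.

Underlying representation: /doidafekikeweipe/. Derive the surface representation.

Rule 1 (intervocalic voicing): /k/ is a voiceless stop between vowels /e/ and /i/, so it voices to [g]. /k/ is a voiceless stop between vowels /i/ and /e/, so it voices to [g]. /p/ is a voiceless stop between vowels /i/ and /e/, so it voices to [b]. /doidafekikeweipe/ → doidafegigeweibe.
Rule 2 (intervocalic spirantization): /d/ is a stop between vowels /i/ and /a/, so it spirantizes to the fricative [z]. /b/ is a stop between vowels /i/ and /e/, so it spirantizes to the fricative [v]. /doidafegigeweibe/ → doizafegigeweive.

doizafegigeweive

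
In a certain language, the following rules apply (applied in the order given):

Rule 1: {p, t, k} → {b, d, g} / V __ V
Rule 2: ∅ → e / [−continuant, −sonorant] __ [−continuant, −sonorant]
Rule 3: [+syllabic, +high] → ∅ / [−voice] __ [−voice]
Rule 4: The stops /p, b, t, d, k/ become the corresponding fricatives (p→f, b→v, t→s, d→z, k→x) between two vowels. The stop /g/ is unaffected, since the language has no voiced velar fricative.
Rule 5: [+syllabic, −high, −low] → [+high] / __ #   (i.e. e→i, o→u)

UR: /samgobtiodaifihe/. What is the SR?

samgovesiozaifhi

Rule 1 (intervocalic voicing): no segment meets the environment; /samgobtiodaifihe/ is unchanged.
Rule 2 (stop-cluster e-epenthesis): /b/ and /t/ form a stop–stop cluster, so [e] is inserted between them. /samgobtiodaifihe/ → samgobetiodaifihe.
Rule 3 (high vowel syncope): /i/ is a high vowel flanked by voiceless consonants /f/ and /h/, so it deletes. /samgobetiodaifihe/ → samgobetiodaifhe.
Rule 4 (intervocalic spirantization): /b/ is a stop between vowels /o/ and /e/, so it spirantizes to the fricative [v]. /t/ is a stop between vowels /e/ and /i/, so it spirantizes to the fricative [s]. /d/ is a stop between vowels /o/ and /a/, so it spirantizes to the fricative [z]. /samgobetiodaifhe/ → samgovesiozaifhe.
Rule 5 (final vowel raising): /e/ is a mid vowel in word-final position, so it raises to [i]. /samgovesiozaifhe/ → samgovesiozaifhi.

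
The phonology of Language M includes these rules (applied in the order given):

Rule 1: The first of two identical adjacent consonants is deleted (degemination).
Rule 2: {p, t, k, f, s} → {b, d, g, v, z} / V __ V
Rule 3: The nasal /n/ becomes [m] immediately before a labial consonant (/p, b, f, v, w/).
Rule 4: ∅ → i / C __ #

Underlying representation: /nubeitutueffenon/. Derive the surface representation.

Rule 1 (degemination): /ff/ is a geminate; the first /f/ deletes. /nubeitutueffenon/ → nubeitutuefenon.
Rule 2 (intervocalic voicing): /t/ is a voiceless obstruent between vowels /i/ and /u/, so it voices to [d]. /t/ is a voiceless obstruent between vowels /u/ and /u/, so it voices to [d]. /f/ is a voiceless obstruent between vowels /e/ and /e/, so it voices to [v]. /nubeitutuefenon/ → nubeiduduevenon.
Rule 3 (nasal place assimilation): no segment meets the environment; /nubeiduduevenon/ is unchanged.
Rule 4 (final i-epenthesis): the form ends in the consonant /n/, so [i] is inserted word-finally. /nubeiduduevenon/ → nubeiduduevenoni.

nubeiduduevenoni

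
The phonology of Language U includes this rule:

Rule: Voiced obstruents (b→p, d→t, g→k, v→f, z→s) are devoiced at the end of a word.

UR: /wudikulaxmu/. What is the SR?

No segment of /wudikulaxmu/ meets the structural description of the rule, so the form surfaces unchanged.

wudikulaxmu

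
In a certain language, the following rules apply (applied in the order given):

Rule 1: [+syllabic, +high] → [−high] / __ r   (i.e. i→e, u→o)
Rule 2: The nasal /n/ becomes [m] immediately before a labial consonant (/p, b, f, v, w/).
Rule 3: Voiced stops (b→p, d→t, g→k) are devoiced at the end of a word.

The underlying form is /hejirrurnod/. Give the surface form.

Rule 1 (pre-rhotic lowering): /i/ is a high vowel immediately before /r/, so it lowers to [e]. /u/ is a high vowel immediately before /r/, so it lowers to [o]. /hejirrurnod/ → hejerrornod.
Rule 2 (nasal place assimilation): no segment meets the environment; /hejerrornod/ is unchanged.
Rule 3 (final devoicing): /d/ is a voiced stop in word-final position, so it devoices to [t]. /hejerrornod/ → hejerrornot.

hejerrornot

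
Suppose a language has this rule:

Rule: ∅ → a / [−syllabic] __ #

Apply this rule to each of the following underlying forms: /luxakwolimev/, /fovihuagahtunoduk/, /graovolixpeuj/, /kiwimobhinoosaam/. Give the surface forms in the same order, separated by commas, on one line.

luxakwolimeva, fovihuagahtunoduka, graovolixpeuja, kiwimobhinoosaama

/luxakwolimev/: the form ends in the consonant /v/, so [a] is inserted word-finally. → [luxakwolimeva].
/fovihuagahtunoduk/: the form ends in the consonant /k/, so [a] is inserted word-finally. → [fovihuagahtunoduka].
/graovolixpeuj/: the form ends in the consonant /j/, so [a] is inserted word-finally. → [graovolixpeuja].
/kiwimobhinoosaam/: the form ends in the consonant /m/, so [a] is inserted word-finally. → [kiwimobhinoosaama].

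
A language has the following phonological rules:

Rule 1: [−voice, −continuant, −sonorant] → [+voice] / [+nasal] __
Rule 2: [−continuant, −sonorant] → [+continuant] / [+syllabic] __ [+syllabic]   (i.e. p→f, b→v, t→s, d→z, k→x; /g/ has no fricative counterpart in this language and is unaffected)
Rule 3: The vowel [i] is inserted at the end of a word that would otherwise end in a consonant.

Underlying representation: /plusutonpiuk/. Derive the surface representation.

plususonbiuki

Rule 1 (post-nasal voicing): /p/ is a voiceless stop immediately after the nasal /n/, so it voices to [b]. /plusutonpiuk/ → plusutonbiuk.
Rule 2 (intervocalic spirantization): /t/ is a stop between vowels /u/ and /o/, so it spirantizes to the fricative [s]. /plusutonbiuk/ → plususonbiuk.
Rule 3 (final i-epenthesis): the form ends in the consonant /k/, so [i] is inserted word-finally. /plususonbiuk/ → plususonbiuki.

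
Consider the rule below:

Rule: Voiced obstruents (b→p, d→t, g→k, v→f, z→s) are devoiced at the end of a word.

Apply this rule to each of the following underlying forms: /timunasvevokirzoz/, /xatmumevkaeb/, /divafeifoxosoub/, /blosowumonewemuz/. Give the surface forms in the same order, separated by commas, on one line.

/timunasvevokirzoz/: /z/ is a voiced obstruent in word-final position, so it devoices to [s]. → [timunasvevokirzos].
/xatmumevkaeb/: /b/ is a voiced obstruent in word-final position, so it devoices to [p]. → [xatmumevkaep].
/divafeifoxosoub/: /b/ is a voiced obstruent in word-final position, so it devoices to [p]. → [divafeifoxosoup].
/blosowumonewemuz/: /z/ is a voiced obstruent in word-final position, so it devoices to [s]. → [blosowumonewemus].

timunasvevokirzos, xatmumevkaep, divafeifoxosoup, blosowumonewemus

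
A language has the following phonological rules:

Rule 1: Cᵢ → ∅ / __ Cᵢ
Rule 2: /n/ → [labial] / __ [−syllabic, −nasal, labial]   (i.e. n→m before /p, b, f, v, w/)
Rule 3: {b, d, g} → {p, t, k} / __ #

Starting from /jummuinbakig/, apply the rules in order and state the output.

Rule 1 (degemination): /mm/ is a geminate; the first /m/ deletes. /jummuinbakig/ → jumuinbakig.
Rule 2 (nasal place assimilation): /n/ precedes the labial consonant /b/, so it assimilates in place to [m]. /jumuinbakig/ → jumuimbakig.
Rule 3 (final devoicing): /g/ is a voiced stop in word-final position, so it devoices to [k]. /jumuimbakig/ → jumuimbakik.

jumuimbakik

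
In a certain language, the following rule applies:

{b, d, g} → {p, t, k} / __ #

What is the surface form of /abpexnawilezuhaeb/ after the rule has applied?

Scanning /abpexnawilezuhaeb/: /b/ at position 2 is not in the conditioning environment; /b/ is a voiced stop in word-final position, so it devoices to [p].
Result: [abpexnawilezuhaep].

abpexnawilezuhaep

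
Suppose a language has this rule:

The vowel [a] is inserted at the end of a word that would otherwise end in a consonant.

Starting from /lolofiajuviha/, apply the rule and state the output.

lolofiajuviha

No segment of /lolofiajuviha/ meets the structural description of the rule, so the form surfaces unchanged.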